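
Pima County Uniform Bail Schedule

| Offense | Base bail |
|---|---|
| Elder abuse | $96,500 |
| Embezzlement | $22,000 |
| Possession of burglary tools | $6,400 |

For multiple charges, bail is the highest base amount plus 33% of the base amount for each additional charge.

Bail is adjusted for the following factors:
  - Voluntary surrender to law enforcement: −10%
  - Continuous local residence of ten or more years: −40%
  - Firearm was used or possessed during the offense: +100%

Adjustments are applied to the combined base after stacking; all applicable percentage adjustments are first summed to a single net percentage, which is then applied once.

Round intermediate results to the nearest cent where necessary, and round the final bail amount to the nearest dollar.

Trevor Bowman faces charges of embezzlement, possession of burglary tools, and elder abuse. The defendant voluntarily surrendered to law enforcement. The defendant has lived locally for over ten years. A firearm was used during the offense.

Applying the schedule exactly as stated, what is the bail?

Base amounts from the schedule: embezzlement $22,000; possession of burglary tools $6,400; elder abuse $96,500.
Stacking rule: highest base plus 33% of each additional charge. Highest is elder abuse at $96,500. Additional: $22,000 × 33% = $7,260; $6,400 × 33% = $2,112. Combined base = $96,500 + $9,372 = $105,872.
Net percentage adjustment: −10% −40% +100% = +50%. $105,872 × 1.5 = $158,808.

$158,808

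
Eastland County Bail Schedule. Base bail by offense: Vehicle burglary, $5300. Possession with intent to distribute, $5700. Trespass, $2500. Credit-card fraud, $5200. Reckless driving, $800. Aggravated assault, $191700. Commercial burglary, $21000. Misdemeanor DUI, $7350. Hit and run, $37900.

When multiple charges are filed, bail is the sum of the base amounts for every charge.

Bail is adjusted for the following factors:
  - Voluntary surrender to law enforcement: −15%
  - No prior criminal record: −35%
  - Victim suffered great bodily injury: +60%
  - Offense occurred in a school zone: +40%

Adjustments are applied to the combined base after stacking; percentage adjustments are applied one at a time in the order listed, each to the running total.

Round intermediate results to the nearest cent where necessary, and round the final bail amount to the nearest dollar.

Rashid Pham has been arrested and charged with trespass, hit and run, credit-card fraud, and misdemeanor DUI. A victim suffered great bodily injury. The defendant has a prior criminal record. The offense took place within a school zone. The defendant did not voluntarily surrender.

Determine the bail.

$118608

Base amounts from the schedule: trespass $2500; hit and run $37900; credit-card fraud $5200; misdemeanor DUI $7350.
Stacking rule: sum of all bases. $2500 + $37900 + $5200 + $7350 = $52950.
Victim suffered great bodily injury (+60%): $52950 × 1.6 = $84720.
Offense occurred in a school zone (+40%): $84720 × 1.4 = $118608.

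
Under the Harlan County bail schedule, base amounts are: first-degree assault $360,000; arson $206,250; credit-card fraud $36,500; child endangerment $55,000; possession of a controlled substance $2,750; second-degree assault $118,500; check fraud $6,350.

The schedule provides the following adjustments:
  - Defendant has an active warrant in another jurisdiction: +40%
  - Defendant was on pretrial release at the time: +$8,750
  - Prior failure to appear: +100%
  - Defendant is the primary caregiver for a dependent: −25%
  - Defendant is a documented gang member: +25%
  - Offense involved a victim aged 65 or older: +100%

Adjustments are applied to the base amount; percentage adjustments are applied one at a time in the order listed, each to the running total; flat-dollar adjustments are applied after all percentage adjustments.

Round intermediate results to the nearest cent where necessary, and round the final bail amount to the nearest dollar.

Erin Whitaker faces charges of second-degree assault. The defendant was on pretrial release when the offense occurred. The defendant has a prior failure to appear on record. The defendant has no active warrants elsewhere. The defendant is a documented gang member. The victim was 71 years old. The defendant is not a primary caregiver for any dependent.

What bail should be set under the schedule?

Base amounts from the schedule: second-degree assault $118,500.
Single charge. Combined base = $118,500.
Prior failure to appear (+100%): $118,500 × 2 = $237,000.
Defendant is a documented gang member (+25%): $237,000 × 1.25 = $296,250.
Offense involved a victim aged 65 or older (+100%): $296,250 × 2 = $592,500.
Defendant was on pretrial release at the time (+$8,750 flat): $592,500 + $8,750 = $601,250.

$601,250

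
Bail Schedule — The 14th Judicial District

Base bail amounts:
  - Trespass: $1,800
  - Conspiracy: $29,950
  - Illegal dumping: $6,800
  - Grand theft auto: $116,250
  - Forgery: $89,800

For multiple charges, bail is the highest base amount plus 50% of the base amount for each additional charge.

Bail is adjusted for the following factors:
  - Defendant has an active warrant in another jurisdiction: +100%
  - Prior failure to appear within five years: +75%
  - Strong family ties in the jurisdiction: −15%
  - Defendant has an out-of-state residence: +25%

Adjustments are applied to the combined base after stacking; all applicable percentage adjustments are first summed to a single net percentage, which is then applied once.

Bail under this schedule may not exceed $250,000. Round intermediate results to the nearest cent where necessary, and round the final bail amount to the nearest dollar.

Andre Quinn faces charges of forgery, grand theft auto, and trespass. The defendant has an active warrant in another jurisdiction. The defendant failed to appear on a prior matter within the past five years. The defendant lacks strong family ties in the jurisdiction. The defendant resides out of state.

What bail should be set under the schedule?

Base amounts from the schedule: forgery $89,800; grand theft auto $116,250; trespass $1,800.
Stacking rule: highest base plus 50% of each additional charge. Highest is grand theft auto at $116,250. Additional: $89,800 × 50% = $44,900; $1,800 × 50% = $900. Combined base = $116,250 + $45,800 = $162,050.
Net percentage adjustment: +100% +75% +25% = +200%. $162,050 × 3 = $486,150.
Result $486,150 exceeds the maximum of $250,000; bail is capped at $250,000.

$250,000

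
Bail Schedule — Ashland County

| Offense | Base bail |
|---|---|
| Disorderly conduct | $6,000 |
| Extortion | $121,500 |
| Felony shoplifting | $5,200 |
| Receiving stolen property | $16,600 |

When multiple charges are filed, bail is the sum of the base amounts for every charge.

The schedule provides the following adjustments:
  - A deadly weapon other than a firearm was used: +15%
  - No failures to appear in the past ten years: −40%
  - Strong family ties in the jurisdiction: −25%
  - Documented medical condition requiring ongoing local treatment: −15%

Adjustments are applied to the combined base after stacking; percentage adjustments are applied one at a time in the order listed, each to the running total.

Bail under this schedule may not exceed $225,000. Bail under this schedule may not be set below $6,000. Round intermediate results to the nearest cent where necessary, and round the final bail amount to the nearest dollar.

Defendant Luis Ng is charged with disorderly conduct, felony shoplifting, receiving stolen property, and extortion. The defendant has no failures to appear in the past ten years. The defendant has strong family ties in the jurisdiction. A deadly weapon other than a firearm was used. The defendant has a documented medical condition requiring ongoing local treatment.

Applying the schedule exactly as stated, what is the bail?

Base amounts from the schedule: disorderly conduct $6,000; felony shoplifting $5,200; receiving stolen property $16,600; extortion $121,500.
Stacking rule: sum of all bases. $6,000 + $5,200 + $16,600 + $121,500 = $149,300.
A deadly weapon other than a firearm was used (+15%): $149,300 × 1.15 = $171,695.
No failures to appear in the past ten years (−40%): $171,695 × 0.6 = $103,017.
Strong family ties in the jurisdiction (−25%): $103,017 × 0.75 = $77,262.75.
Documented medical condition requiring ongoing local treatment (−15%): $77,262.75 × 0.85 = $65,673.34.
$65,673.34 is within the $225,000 maximum.
$65,673.34 is at or above the $6,000 minimum.
Rounded to the nearest dollar: $65,673.

$65,673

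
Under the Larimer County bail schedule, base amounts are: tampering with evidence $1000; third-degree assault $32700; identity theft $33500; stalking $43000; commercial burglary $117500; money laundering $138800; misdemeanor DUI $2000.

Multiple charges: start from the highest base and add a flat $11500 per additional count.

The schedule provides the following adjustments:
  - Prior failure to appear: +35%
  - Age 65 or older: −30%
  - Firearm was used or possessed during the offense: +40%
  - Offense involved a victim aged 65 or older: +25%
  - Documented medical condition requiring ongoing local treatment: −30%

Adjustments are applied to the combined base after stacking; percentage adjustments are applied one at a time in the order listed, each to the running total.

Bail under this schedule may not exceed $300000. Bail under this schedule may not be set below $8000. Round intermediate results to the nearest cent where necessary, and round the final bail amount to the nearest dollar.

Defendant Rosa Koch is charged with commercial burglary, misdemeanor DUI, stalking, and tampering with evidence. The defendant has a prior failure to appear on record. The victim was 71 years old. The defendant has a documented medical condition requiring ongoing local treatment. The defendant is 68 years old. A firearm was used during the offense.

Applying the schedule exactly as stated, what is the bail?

Base amounts from the schedule: commercial burglary $117500; misdemeanor DUI $2000; stalking $43000; tampering with evidence $1000.
Stacking rule: highest base plus $11500 per additional charge. Highest is commercial burglary at $117500; 3 additional charges → +$34500. Combined base = $152000.
Prior failure to appear (+35%): $152000 × 1.35 = $205200.
Age 65 or older (−30%): $205200 × 0.7 = $143640.
Firearm was used or possessed during the offense (+40%): $143640 × 1.4 = $201096.
Offense involved a victim aged 65 or older (+25%): $201096 × 1.25 = $251370.
Documented medical condition requiring ongoing local treatment (−30%): $251370 × 0.7 = $175959.
$175959 is within the $300000 maximum.
$175959 is at or above the $8000 minimum.

$175959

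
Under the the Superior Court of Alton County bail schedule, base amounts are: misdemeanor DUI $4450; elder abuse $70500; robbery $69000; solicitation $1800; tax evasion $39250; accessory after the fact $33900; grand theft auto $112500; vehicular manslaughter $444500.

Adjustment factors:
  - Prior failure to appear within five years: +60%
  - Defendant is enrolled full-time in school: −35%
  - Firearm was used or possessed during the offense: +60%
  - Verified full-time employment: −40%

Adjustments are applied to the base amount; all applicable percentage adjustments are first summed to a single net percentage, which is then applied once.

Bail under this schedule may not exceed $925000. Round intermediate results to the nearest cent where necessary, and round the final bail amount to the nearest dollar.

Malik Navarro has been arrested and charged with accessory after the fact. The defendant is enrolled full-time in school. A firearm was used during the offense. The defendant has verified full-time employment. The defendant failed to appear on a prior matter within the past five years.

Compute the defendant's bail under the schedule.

Base amounts from the schedule: accessory after the fact $33900.
Single charge. Combined base = $33900.
Net percentage adjustment: +60% −35% +60% −40% = +45%. $33900 × 1.45 = $49155.
$49155 is within the $925000 maximum.

$49155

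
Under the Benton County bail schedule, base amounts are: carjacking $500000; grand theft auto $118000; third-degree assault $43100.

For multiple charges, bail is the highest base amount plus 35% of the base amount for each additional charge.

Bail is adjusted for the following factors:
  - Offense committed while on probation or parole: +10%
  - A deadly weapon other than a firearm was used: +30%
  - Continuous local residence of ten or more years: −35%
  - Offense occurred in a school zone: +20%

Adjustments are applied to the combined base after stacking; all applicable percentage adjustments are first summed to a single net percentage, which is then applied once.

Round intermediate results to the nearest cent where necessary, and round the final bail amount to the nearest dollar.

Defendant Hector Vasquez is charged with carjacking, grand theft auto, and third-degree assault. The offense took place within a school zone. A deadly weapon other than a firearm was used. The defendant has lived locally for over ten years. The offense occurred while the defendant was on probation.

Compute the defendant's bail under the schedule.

Base amounts from the schedule: carjacking $500000; grand theft auto $118000; third-degree assault $43100.
Stacking rule: highest base plus 35% of each additional charge. Highest is carjacking at $500000. Additional: $118000 × 35% = $41300; $43100 × 35% = $15085. Combined base = $500000 + $56385 = $556385.
Net percentage adjustment: +10% +30% −35% +20% = +25%. $556385 × 1.25 = $695481.25.
Rounded to the nearest dollar: $695481.

$695481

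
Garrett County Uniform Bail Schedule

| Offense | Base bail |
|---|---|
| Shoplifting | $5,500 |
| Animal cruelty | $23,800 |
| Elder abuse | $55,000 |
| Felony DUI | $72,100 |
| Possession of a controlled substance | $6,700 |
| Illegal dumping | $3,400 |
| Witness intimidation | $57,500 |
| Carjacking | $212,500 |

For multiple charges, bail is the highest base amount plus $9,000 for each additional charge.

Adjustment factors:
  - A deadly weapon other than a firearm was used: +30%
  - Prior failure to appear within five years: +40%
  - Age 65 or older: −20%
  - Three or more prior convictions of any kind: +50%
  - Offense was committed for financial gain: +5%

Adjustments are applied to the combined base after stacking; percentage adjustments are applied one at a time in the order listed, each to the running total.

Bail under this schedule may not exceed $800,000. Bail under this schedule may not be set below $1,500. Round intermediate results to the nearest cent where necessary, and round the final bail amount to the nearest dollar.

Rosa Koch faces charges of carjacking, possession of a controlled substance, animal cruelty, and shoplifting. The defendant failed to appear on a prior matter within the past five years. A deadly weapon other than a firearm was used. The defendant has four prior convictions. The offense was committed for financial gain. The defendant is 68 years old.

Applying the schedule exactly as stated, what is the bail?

Base amounts from the schedule: carjacking $212,500; possession of a controlled substance $6,700; animal cruelty $23,800; shoplifting $5,500.
Stacking rule: highest base plus $9,000 per additional charge. Highest is carjacking at $212,500; 3 additional charges → +$27,000. Combined base = $239,500.
A deadly weapon other than a firearm was used (+30%): $239,500 × 1.3 = $311,350.
Prior failure to appear within five years (+40%): $311,350 × 1.4 = $435,890.
Age 65 or older (−20%): $435,890 × 0.8 = $348,712.
Three or more prior convictions of any kind (+50%): $348,712 × 1.5 = $523,068.
Offense was committed for financial gain (+5%): $523,068 × 1.05 = $549,221.40.
$549,221.40 is within the $800,000 maximum.
$549,221.40 is at or above the $1,500 minimum.
Rounded to the nearest dollar: $549,221.

$549,221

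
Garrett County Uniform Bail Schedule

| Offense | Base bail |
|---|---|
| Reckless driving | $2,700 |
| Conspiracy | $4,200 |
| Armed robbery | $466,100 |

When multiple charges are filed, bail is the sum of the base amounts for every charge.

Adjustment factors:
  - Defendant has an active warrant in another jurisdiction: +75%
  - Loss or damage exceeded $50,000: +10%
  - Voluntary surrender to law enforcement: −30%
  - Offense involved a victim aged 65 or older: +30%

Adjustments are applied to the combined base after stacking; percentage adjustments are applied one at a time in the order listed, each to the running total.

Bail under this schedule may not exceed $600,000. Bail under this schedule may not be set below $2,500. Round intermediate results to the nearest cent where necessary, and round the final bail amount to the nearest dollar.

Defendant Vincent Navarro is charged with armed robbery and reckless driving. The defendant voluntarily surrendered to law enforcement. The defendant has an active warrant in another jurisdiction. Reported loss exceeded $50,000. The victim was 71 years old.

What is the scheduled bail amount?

Base amounts from the schedule: armed robbery $466,100; reckless driving $2,700.
Stacking rule: sum of all bases. $466,100 + $2,700 = $468,800.
Defendant has an active warrant in another jurisdiction (+75%): $468,800 × 1.75 = $820,400.
Loss or damage exceeded $50,000 (+10%): $820,400 × 1.1 = $902,440.
Voluntary surrender to law enforcement (−30%): $902,440 × 0.7 = $631,708.
Offense involved a victim aged 65 or older (+30%): $631,708 × 1.3 = $821,220.40.
Result $821,220.40 exceeds the maximum of $600,000; bail is capped at $600,000.
$600,000 is at or above the $2,500 minimum.

$600,000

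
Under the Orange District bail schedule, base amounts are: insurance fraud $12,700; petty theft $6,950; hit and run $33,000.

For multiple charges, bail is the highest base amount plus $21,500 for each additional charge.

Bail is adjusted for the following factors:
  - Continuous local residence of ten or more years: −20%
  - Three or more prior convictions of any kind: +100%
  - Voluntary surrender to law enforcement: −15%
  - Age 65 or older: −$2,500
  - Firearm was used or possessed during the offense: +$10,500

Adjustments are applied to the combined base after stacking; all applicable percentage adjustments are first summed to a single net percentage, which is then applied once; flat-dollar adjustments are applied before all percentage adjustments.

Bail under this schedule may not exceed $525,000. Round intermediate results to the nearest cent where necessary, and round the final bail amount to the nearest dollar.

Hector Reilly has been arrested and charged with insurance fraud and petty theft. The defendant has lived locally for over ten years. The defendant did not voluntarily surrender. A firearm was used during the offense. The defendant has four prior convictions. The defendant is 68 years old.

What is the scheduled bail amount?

Base amounts from the schedule: insurance fraud $12,700; petty theft $6,950.
Stacking rule: highest base plus $21,500 per additional charge. Highest is insurance fraud at $12,700; 1 additional charge → +$21,500. Combined base = $34,200.
Age 65 or older (−$2,500 flat): $34,200 − $2,500 = $31,700.
Firearm was used or possessed during the offense (+$10,500 flat): $31,700 + $10,500 = $42,200.
Net percentage adjustment: −20% +100% = +80%. $42,200 × 1.8 = $75,960.
$75,960 is within the $525,000 maximum.

$75,960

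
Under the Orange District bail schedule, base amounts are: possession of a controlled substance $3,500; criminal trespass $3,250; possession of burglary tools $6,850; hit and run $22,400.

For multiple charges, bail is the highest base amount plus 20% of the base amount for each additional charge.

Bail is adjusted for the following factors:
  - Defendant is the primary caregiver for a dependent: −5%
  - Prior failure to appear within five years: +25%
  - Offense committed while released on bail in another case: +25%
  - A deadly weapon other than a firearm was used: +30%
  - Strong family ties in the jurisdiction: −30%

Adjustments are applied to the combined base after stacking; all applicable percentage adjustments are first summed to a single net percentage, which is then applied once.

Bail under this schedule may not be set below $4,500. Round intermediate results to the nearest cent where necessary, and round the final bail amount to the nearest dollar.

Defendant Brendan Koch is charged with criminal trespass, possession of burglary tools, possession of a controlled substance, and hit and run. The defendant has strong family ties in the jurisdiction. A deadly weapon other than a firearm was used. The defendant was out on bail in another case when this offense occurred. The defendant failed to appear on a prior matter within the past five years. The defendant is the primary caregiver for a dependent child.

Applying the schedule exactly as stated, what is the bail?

$36,424

Base amounts from the schedule: criminal trespass $3,250; possession of burglary tools $6,850; possession of a controlled substance $3,500; hit and run $22,400.
Stacking rule: highest base plus 20% of each additional charge. Highest is hit and run at $22,400. Additional: $3,250 × 20% = $650; $6,850 × 20% = $1,370; $3,500 × 20% = $700. Combined base = $22,400 + $2,720 = $25,120.
Net percentage adjustment: −5% +25% +25% +30% −30% = +45%. $25,120 × 1.45 = $36,424.
$36,424 is at or above the $4,500 minimum.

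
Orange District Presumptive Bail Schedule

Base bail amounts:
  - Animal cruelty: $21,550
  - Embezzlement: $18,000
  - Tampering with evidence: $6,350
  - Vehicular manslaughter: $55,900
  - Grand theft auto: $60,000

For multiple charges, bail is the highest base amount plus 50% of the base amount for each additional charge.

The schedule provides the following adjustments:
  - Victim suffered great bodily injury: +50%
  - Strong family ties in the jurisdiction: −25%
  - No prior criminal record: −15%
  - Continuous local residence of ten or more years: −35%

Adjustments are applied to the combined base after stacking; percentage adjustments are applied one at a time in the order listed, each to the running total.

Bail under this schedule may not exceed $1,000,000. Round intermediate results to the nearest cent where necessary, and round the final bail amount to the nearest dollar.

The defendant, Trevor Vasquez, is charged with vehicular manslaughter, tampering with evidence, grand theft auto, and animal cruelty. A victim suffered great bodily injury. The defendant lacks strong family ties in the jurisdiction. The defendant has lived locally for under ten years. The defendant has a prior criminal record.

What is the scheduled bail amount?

Base amounts from the schedule: vehicular manslaughter $55,900; tampering with evidence $6,350; grand theft auto $60,000; animal cruelty $21,550.
Stacking rule: highest base plus 50% of each additional charge. Highest is grand theft auto at $60,000. Additional: $55,900 × 50% = $27,950; $6,350 × 50% = $3,175; $21,550 × 50% = $10,775. Combined base = $60,000 + $41,900 = $101,900.
Victim suffered great bodily injury (+50%): $101,900 × 1.5 = $152,850.
$152,850 is within the $1,000,000 maximum.

$152,850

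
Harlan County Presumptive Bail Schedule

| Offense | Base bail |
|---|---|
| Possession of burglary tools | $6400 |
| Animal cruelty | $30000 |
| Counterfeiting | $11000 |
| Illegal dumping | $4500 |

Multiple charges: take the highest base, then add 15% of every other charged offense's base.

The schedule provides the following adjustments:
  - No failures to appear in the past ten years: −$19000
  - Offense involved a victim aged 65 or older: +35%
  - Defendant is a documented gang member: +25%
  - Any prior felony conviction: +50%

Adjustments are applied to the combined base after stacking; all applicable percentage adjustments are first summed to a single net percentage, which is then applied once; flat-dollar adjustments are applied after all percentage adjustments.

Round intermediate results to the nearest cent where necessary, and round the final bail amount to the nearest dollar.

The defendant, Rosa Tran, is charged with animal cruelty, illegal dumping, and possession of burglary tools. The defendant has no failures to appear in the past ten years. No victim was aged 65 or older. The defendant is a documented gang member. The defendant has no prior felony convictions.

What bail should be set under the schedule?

$20544

Base amounts from the schedule: animal cruelty $30000; illegal dumping $4500; possession of burglary tools $6400.
Stacking rule: highest base plus 15% of each additional charge. Highest is animal cruelty at $30000. Additional: $4500 × 15% = $675; $6400 × 15% = $960. Combined base = $30000 + $1635 = $31635.
Defendant is a documented gang member (+25%): $31635 × 1.25 = $39543.75.
No failures to appear in the past ten years (−$19000 flat): $39543.75 − $19000 = $20543.75.
Rounded to the nearest dollar: $20544.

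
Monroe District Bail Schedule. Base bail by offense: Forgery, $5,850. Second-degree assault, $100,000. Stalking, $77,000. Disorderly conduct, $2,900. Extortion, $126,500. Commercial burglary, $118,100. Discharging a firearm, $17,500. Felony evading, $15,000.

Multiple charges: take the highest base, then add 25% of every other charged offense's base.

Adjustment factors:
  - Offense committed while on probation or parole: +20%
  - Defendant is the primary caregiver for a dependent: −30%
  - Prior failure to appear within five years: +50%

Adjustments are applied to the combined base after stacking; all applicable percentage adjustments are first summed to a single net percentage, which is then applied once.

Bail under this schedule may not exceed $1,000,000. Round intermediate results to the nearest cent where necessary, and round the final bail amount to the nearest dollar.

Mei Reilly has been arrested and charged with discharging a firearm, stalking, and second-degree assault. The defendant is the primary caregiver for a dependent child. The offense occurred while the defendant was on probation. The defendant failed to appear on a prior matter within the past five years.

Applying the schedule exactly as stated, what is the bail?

Base amounts from the schedule: discharging a firearm $17,500; stalking $77,000; second-degree assault $100,000.
Stacking rule: highest base plus 25% of each additional charge. Highest is second-degree assault at $100,000. Additional: $17,500 × 25% = $4,375; $77,000 × 25% = $19,250. Combined base = $100,000 + $23,625 = $123,625.
Net percentage adjustment: +20% −30% +50% = +40%. $123,625 × 1.4 = $173,075.
$173,075 is within the $1,000,000 maximum.

$173,075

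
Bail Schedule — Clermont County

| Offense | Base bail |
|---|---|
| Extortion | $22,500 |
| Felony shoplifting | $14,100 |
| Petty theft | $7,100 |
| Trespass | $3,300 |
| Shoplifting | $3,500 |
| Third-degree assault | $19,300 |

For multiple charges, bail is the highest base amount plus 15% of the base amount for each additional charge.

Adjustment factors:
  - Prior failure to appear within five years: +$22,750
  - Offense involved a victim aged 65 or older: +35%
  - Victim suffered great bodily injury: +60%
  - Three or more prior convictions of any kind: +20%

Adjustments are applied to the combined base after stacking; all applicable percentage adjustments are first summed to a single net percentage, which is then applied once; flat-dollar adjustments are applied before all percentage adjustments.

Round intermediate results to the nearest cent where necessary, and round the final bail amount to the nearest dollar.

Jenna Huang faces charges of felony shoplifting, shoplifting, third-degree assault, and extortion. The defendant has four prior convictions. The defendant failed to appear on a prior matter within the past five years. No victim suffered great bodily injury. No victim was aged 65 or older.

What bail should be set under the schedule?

$60,942

Base amounts from the schedule: felony shoplifting $14,100; shoplifting $3,500; third-degree assault $19,300; extortion $22,500.
Stacking rule: highest base plus 15% of each additional charge. Highest is extortion at $22,500. Additional: $14,100 × 15% = $2,115; $3,500 × 15% = $525; $19,300 × 15% = $2,895. Combined base = $22,500 + $5,535 = $28,035.
Prior failure to appear within five years (+$22,750 flat): $28,035 + $22,750 = $50,785.
Three or more prior convictions of any kind (+20%): $50,785 × 1.2 = $60,942.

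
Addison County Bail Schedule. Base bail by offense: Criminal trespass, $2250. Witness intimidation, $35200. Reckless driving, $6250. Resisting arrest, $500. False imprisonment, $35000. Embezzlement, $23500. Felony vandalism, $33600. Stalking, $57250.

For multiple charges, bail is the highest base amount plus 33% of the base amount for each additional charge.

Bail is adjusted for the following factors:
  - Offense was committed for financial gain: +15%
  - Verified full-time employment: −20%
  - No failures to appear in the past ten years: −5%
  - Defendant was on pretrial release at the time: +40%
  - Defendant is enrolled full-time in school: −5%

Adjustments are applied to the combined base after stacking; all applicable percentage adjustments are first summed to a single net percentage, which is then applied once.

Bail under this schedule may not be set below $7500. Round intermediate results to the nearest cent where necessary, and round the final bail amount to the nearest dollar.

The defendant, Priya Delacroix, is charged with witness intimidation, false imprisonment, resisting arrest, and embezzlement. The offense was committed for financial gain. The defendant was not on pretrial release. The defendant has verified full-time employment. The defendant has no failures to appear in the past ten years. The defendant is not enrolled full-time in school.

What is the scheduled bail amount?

Base amounts from the schedule: witness intimidation $35200; false imprisonment $35000; resisting arrest $500; embezzlement $23500.
Stacking rule: highest base plus 33% of each additional charge. Highest is witness intimidation at $35200. Additional: $35000 × 33% = $11550; $500 × 33% = $165; $23500 × 33% = $7755. Combined base = $35200 + $19470 = $54670.
Net percentage adjustment: +15% −20% −5% = −10%. $54670 × 0.9 = $49203.
$49203 is at or above the $7500 minimum.

$49203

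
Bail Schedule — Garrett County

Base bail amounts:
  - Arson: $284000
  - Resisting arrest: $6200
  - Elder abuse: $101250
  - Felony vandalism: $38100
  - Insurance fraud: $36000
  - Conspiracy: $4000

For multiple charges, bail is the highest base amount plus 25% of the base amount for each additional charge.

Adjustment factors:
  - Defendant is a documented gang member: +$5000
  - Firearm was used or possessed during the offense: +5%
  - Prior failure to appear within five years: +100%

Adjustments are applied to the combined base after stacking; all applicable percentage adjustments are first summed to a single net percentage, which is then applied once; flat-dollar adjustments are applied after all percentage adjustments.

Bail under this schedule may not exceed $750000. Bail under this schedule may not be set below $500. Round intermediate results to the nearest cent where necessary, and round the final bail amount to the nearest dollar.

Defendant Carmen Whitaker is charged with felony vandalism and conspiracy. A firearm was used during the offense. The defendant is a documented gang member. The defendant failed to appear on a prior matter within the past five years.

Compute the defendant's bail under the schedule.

Base amounts from the schedule: felony vandalism $38100; conspiracy $4000.
Stacking rule: highest base plus 25% of each additional charge. Highest is felony vandalism at $38100. Additional: $4000 × 25% = $1000. Combined base = $38100 + $1000 = $39100.
Net percentage adjustment: +5% +100% = +105%. $39100 × 2.05 = $80155.
Defendant is a documented gang member (+$5000 flat): $80155 + $5000 = $85155.
$85155 is within the $750000 maximum.
$85155 is at or above the $500 minimum.

$85155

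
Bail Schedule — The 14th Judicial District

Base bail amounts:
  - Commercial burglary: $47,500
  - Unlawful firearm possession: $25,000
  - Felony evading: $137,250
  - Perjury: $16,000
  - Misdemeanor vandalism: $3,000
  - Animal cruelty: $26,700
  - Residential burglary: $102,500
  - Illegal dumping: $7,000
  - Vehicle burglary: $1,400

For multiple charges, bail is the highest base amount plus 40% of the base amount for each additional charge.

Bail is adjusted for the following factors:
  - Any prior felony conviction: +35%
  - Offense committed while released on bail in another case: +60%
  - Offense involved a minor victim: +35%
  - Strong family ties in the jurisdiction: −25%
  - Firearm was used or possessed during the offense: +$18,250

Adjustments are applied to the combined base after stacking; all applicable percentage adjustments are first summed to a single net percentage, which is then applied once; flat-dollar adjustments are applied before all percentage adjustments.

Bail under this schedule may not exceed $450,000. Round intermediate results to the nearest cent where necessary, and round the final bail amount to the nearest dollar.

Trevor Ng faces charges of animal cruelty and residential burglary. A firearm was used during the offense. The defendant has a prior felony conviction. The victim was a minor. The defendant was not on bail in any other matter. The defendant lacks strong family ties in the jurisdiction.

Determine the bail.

Base amounts from the schedule: animal cruelty $26,700; residential burglary $102,500.
Stacking rule: highest base plus 40% of each additional charge. Highest is residential burglary at $102,500. Additional: $26,700 × 40% = $10,680. Combined base = $102,500 + $10,680 = $113,180.
Firearm was used or possessed during the offense (+$18,250 flat): $113,180 + $18,250 = $131,430.
Net percentage adjustment: +35% +35% = +70%. $131,430 × 1.7 = $223,431.
$223,431 is within the $450,000 maximum.

$223,431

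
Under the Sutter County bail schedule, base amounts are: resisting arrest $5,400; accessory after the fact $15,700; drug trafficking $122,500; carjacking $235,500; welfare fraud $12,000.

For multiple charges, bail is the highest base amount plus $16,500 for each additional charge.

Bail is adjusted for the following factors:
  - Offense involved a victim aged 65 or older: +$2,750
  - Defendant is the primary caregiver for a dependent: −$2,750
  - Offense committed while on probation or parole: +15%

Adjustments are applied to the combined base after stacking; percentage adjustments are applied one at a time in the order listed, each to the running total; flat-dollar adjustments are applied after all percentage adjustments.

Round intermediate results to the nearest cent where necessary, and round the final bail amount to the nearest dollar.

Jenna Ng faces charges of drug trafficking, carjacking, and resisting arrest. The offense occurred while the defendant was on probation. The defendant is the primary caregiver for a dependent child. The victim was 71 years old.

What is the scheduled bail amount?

Base amounts from the schedule: drug trafficking $122,500; carjacking $235,500; resisting arrest $5,400.
Stacking rule: highest base plus $16,500 per additional charge. Highest is carjacking at $235,500; 2 additional charges → +$33,000. Combined base = $268,500.
Offense committed while on probation or parole (+15%): $268,500 × 1.15 = $308,775.
Offense involved a victim aged 65 or older (+$2,750 flat): $308,775 + $2,750 = $311,525.
Defendant is the primary caregiver for a dependent (−$2,750 flat): $311,525 − $2,750 = $308,775.

$308,775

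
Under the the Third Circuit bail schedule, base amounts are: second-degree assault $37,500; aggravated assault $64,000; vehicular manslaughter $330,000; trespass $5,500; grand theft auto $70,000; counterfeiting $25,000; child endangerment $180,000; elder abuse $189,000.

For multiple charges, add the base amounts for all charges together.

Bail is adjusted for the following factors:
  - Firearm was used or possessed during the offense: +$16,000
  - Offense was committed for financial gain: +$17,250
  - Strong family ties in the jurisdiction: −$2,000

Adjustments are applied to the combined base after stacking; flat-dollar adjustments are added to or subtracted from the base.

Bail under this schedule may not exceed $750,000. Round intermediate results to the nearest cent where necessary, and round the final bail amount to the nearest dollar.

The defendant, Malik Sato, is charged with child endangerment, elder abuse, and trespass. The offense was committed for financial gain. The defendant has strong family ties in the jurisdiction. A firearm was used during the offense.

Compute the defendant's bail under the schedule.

$405,750

Base amounts from the schedule: child endangerment $180,000; elder abuse $189,000; trespass $5,500.
Stacking rule: sum of all bases. $180,000 + $189,000 + $5,500 = $374,500.
Firearm was used or possessed during the offense (+$16,000 flat): $374,500 + $16,000 = $390,500.
Offense was committed for financial gain (+$17,250 flat): $390,500 + $17,250 = $407,750.
Strong family ties in the jurisdiction (−$2,000 flat): $407,750 − $2,000 = $405,750.
$405,750 is within the $750,000 maximum.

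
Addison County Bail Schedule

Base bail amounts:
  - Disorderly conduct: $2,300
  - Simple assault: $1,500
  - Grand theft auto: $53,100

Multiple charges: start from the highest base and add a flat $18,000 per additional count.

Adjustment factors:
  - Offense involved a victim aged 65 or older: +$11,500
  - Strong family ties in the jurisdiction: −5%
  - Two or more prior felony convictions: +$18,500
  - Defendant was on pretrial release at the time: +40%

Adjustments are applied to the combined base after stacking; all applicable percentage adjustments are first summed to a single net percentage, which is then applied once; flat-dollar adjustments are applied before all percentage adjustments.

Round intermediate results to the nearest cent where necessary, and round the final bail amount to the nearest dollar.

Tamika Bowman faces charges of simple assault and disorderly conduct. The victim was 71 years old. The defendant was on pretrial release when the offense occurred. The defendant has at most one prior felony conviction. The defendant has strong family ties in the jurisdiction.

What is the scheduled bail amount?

Base amounts from the schedule: simple assault $1,500; disorderly conduct $2,300.
Stacking rule: highest base plus $18,000 per additional charge. Highest is disorderly conduct at $2,300; 1 additional charge → +$18,000. Combined base = $20,300.
Offense involved a victim aged 65 or older (+$11,500 flat): $20,300 + $11,500 = $31,800.
Net percentage adjustment: −5% +40% = +35%. $31,800 × 1.35 = $42,930.

$42,930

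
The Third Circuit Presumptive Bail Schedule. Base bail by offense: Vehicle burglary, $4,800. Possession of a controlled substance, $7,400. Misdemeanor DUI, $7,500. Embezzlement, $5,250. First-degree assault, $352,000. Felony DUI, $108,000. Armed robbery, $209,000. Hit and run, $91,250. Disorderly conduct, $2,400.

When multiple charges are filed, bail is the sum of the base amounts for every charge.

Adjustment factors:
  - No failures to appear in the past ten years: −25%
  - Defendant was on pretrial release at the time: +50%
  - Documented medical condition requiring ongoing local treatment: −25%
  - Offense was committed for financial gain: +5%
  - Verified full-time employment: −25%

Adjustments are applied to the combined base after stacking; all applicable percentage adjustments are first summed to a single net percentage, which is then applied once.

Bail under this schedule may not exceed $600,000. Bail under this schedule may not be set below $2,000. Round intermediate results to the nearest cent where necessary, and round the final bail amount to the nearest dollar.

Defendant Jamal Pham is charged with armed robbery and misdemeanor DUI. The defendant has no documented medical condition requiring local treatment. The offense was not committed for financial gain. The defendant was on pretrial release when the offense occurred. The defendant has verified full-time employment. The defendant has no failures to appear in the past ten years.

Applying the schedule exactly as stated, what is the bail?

$216,500

Base amounts from the schedule: armed robbery $209,000; misdemeanor DUI $7,500.
Stacking rule: sum of all bases. $209,000 + $7,500 = $216,500.
Net percentage adjustment: −25% +50% −25% = +0%. $216,500 × 1 = $216,500.
$216,500 is within the $600,000 maximum.
$216,500 is at or above the $2,000 minimum.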